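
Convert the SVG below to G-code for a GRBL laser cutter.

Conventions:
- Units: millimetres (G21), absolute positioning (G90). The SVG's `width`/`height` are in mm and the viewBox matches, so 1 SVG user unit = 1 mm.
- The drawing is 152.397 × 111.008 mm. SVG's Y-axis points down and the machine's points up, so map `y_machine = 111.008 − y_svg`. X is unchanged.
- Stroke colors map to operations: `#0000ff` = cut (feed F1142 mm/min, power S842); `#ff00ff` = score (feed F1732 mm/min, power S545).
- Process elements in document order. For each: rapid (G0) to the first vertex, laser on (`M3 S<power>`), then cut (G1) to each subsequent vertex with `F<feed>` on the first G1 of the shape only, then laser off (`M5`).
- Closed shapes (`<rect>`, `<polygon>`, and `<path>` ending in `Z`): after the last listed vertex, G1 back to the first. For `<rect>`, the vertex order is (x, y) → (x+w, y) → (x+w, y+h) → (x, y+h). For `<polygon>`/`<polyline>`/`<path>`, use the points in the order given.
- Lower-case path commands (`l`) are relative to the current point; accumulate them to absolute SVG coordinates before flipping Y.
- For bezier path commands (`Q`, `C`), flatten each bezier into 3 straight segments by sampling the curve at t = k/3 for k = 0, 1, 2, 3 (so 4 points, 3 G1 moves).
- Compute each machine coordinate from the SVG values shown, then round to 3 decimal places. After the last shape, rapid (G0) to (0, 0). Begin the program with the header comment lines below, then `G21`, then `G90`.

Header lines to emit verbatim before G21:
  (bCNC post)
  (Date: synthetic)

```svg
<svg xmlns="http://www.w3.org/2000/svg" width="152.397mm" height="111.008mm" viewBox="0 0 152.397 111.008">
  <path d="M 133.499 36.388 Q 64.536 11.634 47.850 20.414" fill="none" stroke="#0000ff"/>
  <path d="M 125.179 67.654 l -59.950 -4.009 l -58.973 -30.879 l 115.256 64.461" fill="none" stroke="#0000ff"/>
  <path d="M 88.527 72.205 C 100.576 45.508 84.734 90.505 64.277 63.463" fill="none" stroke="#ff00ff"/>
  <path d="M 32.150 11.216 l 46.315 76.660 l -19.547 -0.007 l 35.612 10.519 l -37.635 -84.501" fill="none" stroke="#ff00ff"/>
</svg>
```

(bCNC post)
(Date: synthetic)
G21
G90
G0 X133.499 Y74.620
M3 S842
G1 X93.332 Y87.397 F1142
G1 X64.783 Y92.721
G1 X47.850 Y90.594
M5
G0 X125.179 Y43.354
M3 S842
G1 X65.229 Y47.363 F1142
G1 X6.256 Y78.242
G1 X121.512 Y13.781
M5
G0 X88.527 Y38.803
M3 S545
G1 X92.141 Y46.925 F1732
G1 X82.334 Y39.193
G1 X64.277 Y47.545
M5
G0 X32.150 Y99.792
M3 S545
G1 X78.465 Y23.132 F1732
G1 X58.918 Y23.139
G1 X94.530 Y12.620
G1 X56.895 Y97.121
M5
G0 X0.000 Y0.000

viewBox `0 0 152.397 111.008` with mm width/height → 1 unit = 1 mm. Flip: y_m = 111.008 − y_svg.

**Shape 1** — `<path>` quadratic bezier, stroke `#0000ff` → cut (S842, F1142). Control points (SVG): P0=(133.499,36.388), P1=(64.536,11.634), P2=(47.850,20.414); sampled at t=k/3. Machine vertices: (133.499,74.620) → (93.332,87.397) → (64.783,92.721) → (47.850,90.594). Open path.

**Shape 2** — `<path>` open polyline, stroke `#0000ff` → cut (S842, F1142). Machine vertices: (125.179,43.354) → (65.229,47.363) → (6.256,78.242) → (121.512,13.781). Open path.

**Shape 3** — `<path>` cubic bezier, stroke `#ff00ff` → score (S545, F1732). Control points (SVG): P0=(88.527,72.205), P1=(100.576,45.508), P2=(84.734,90.505), P3=(64.277,63.463); sampled at t=k/3. Machine vertices: (88.527,38.803) → (92.141,46.925) → (82.334,39.193) → (64.277,47.545). Open path.

**Shape 4** — `<path>` open polyline, stroke `#ff00ff` → score (S545, F1732). Machine vertices: (32.150,99.792) → (78.465,23.132) → (58.918,23.139) → (94.530,12.620) → (56.895,97.121). Open path.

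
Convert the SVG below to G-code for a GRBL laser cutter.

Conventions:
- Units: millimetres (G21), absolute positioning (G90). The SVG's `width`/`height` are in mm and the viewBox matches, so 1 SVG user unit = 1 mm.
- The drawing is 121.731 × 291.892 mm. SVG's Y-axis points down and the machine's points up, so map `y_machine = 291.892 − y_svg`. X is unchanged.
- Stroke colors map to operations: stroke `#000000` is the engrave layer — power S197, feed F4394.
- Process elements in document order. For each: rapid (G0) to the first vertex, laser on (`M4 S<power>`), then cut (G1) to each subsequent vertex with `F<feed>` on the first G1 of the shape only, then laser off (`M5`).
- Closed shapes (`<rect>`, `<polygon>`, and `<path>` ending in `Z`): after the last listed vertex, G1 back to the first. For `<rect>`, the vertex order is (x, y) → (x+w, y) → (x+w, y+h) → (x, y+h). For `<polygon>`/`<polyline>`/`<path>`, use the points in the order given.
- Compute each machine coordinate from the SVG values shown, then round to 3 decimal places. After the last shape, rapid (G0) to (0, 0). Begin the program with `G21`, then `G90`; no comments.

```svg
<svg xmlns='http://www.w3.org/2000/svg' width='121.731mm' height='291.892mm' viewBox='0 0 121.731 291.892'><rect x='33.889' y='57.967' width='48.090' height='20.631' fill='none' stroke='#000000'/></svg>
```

viewBox `0 0 121.731 291.892` with mm width/height → 1 unit = 1 mm. Flip: y_m = 291.892 − y_svg.

**Shape 1** — `<rect>` rectangle, stroke `#000000` → engrave (S197, F4394). Machine vertices: (33.889,233.925) → (81.979,233.925) → (81.979,213.294) → (33.889,213.294) → (33.889,233.925). Closed: final G1 returns to the first vertex.

G21
G90
G0 X33.889 Y233.925
M4 S197
G1 X81.979 Y233.925 F4394
G1 X81.979 Y213.294
G1 X33.889 Y213.294
G1 X33.889 Y233.925
M5
G0 X0.000 Y0.000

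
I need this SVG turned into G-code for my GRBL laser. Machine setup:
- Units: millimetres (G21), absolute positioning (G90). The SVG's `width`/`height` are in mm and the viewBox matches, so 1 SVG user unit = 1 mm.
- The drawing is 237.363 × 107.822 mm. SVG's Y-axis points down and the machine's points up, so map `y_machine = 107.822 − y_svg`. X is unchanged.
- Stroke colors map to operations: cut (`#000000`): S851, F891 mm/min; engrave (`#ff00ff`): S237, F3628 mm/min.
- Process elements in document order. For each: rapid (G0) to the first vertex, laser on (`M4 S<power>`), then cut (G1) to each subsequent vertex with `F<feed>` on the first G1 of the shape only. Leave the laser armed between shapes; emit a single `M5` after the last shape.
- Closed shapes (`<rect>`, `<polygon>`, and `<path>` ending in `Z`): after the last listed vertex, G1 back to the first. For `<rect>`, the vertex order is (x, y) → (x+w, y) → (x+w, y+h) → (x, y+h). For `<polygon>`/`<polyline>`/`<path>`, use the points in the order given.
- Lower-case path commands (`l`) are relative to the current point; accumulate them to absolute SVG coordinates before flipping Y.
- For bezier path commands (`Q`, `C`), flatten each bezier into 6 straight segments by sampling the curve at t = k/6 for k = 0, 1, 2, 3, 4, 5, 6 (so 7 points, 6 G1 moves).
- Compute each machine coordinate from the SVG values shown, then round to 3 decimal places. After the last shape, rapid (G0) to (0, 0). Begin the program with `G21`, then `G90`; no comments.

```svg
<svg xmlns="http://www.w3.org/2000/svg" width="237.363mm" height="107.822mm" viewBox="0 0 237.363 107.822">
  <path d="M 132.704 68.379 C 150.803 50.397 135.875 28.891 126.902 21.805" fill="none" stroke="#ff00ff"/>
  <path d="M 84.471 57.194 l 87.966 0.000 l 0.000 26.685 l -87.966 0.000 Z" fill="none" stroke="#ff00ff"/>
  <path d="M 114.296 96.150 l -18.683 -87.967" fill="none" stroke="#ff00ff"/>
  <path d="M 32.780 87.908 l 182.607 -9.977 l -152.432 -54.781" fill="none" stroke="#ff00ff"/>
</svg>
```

G21
G90
G0 X132.704 Y39.443
M4 S237
G1 X139.182 Y48.645 F3628
G1 X141.238 Y57.935
G1 X139.955 Y66.816
G1 X136.416 Y74.789
G1 X131.704 Y81.355
G1 X126.902 Y86.017
G0 X84.471 Y50.628
M4 S237
G1 X172.437 Y50.628 F3628
G1 X172.437 Y23.943
G1 X84.471 Y23.943
G1 X84.471 Y50.628
G0 X114.296 Y11.672
M4 S237
G1 X95.613 Y99.639 F3628
G0 X32.780 Y19.914
M4 S237
G1 X215.387 Y29.891 F3628
G1 X62.955 Y84.672
M5
G0 X0.000 Y0.000

Since the viewBox matches the mm dimensions, user units are millimetres directly. The only transform is the Y-flip y_m = 107.822 − y_svg.

Shape 1 is a cubic bezier drawn with `<path>`. Its stroke #ff00ff means engrave at S237, F3628. After flipping Y the toolpath is (132.704,39.443) → (139.182,48.645) → (141.238,57.935) → (139.955,66.816) → (136.416,74.789) → (131.704,81.355) → (126.902,86.017).

Shape 2 is a rectangle drawn with `<path>`. Its stroke #ff00ff means engrave at S237, F3628. After flipping Y the toolpath is (84.471,50.628) → (172.437,50.628) → (172.437,23.943) → (84.471,23.943) → (84.471,50.628), returning to the start.

Shape 3 is a line segment drawn with `<path>`. Its stroke #ff00ff means engrave at S237, F3628. After flipping Y the toolpath is (114.296,11.672) → (95.613,99.639).

Shape 4 is a open polyline drawn with `<path>`. Its stroke #ff00ff means engrave at S237, F3628. After flipping Y the toolpath is (32.780,19.914) → (215.387,29.891) → (62.955,84.672).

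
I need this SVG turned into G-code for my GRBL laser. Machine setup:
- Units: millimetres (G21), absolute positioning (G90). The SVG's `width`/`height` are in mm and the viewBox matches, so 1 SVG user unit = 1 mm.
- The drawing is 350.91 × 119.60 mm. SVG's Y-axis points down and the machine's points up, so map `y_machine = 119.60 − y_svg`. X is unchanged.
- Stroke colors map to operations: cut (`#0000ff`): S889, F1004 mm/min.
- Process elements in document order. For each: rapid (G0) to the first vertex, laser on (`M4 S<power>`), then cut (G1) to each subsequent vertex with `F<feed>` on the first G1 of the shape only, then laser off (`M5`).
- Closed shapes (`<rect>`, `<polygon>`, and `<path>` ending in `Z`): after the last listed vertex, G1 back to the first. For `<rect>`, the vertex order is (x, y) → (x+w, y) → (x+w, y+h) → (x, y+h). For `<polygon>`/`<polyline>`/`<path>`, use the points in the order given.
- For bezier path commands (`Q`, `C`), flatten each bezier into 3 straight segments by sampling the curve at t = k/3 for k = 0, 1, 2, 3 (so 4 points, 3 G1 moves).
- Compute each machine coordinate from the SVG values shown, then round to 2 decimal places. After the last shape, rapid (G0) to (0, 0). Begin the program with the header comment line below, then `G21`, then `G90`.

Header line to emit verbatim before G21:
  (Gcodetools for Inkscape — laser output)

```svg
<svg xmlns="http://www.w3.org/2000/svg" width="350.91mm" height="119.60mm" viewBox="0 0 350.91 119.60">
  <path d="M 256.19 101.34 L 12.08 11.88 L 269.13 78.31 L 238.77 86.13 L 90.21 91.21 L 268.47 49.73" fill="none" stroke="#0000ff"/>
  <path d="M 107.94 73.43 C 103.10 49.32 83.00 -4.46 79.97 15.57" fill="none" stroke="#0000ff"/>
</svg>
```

viewBox `0 0 350.91 119.60` with mm width/height → 1 unit = 1 mm. Flip: y_m = 119.60 − y_svg.

**Shape 1** — `<path>` open polyline, stroke `#0000ff` → cut (S889, F1004). Machine vertices: (256.19,18.26) → (12.08,107.72) → (269.13,41.29) → (238.77,33.47) → (90.21,28.39) → (268.47,69.87). Open path.

**Shape 2** — `<path>` cubic bezier, stroke `#0000ff` → cut (S889, F1004). Control points (SVG): P0=(107.94,73.43), P1=(103.10,49.32), P2=(83.00,-4.46), P3=(79.97,15.57); sampled at t=k/3. Machine vertices: (107.94,46.17) → (99.21,76.34) → (87.49,103.29) → (79.97,104.03). Open path.

(Gcodetools for Inkscape — laser output)
G21
G90
G0 X256.19 Y18.26
M4 S889
G1 X12.08 Y107.72 F1004
G1 X269.13 Y41.29
G1 X238.77 Y33.47
G1 X90.21 Y28.39
G1 X268.47 Y69.87
M5
G0 X107.94 Y46.17
M4 S889
G1 X99.21 Y76.34 F1004
G1 X87.49 Y103.29
G1 X79.97 Y104.03
M5
G0 X0.00 Y0.00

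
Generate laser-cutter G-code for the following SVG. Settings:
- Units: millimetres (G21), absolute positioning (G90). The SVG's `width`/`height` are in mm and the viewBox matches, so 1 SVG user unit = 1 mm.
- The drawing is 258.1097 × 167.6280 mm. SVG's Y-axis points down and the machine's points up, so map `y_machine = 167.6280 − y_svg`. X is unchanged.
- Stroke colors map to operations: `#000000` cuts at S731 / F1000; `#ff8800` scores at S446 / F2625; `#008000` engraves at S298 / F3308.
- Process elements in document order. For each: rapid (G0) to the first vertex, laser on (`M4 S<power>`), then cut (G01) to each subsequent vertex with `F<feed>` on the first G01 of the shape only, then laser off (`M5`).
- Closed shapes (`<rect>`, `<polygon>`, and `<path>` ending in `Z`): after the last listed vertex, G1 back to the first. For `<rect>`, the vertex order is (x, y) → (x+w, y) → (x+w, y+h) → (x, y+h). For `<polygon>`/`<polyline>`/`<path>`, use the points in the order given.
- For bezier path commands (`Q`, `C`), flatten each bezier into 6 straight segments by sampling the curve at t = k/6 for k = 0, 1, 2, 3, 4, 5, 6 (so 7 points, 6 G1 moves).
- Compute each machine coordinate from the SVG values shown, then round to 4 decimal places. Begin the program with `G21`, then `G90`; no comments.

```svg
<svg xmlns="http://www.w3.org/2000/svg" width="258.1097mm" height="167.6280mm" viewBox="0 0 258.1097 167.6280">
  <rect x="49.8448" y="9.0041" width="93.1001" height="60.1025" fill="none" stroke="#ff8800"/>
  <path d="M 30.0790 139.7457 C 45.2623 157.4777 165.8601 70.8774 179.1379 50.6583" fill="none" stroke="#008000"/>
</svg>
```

G21
G90
G0 X49.8448 Y158.6239
M4 S446
G01 X142.9449 Y158.6239 F2625
G01 X142.9449 Y98.5214
G01 X49.8448 Y98.5214
G01 X49.8448 Y158.6239
M5
G0 X30.0790 Y27.8823
M4 S298
G01 X45.4703 Y26.9203 F3308
G01 X72.5214 Y38.6050
G01 X105.3230 Y58.1943
G01 X137.9658 Y80.9463
G01 X164.5405 Y102.1187
G01 X179.1379 Y116.9697
M5

Since the viewBox matches the mm dimensions, user units are millimetres directly. The only transform is the Y-flip y_m = 167.6280 − y_svg.

Shape 1 is a rectangle drawn with `<rect>`. Its stroke #ff8800 means score at S446, F2625. After flipping Y the toolpath is (49.8448,158.6239) → (142.9449,158.6239) → (142.9449,98.5214) → (49.8448,98.5214) → (49.8448,158.6239), returning to the start.

Shape 2 is a cubic bezier drawn with `<path>`. Its stroke #008000 means engrave at S298, F3308. After flipping Y the toolpath is (30.0790,27.8823) → (45.4703,26.9203) → (72.5214,38.6050) → (105.3230,58.1943) → (137.9658,80.9463) → (164.5405,102.1187) → (179.1379,116.9697).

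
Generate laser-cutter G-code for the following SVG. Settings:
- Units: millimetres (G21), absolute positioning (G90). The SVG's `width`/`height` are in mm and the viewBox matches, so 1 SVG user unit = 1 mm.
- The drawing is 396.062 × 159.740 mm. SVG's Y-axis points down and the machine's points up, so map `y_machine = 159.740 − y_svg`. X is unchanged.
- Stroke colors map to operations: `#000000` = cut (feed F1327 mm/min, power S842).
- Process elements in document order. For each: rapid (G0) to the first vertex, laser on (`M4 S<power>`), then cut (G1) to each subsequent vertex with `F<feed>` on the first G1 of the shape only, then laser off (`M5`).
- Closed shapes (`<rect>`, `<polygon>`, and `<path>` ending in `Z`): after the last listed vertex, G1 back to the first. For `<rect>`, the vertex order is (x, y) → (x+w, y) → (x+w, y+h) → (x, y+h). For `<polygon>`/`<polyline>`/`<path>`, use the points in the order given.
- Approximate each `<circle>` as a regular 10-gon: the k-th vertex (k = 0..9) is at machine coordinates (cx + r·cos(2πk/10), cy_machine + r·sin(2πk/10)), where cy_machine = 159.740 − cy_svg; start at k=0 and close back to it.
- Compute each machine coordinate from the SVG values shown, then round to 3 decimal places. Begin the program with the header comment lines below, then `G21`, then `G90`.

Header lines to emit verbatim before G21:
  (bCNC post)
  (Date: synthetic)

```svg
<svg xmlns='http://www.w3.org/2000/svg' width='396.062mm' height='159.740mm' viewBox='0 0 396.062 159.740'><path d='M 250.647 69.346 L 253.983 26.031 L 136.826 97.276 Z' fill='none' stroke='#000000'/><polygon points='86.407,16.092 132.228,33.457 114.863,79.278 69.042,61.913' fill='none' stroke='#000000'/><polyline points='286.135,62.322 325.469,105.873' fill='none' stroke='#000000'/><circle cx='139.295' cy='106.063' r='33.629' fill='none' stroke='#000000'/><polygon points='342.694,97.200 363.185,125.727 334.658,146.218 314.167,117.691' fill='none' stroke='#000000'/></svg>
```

(bCNC post)
(Date: synthetic)
G21
G90
G0 X250.647 Y90.394
M4 S842
G1 X253.983 Y133.709 F1327
G1 X136.826 Y62.464
G1 X250.647 Y90.394
M5
G0 X86.407 Y143.648
M4 S842
G1 X132.228 Y126.283 F1327
G1 X114.863 Y80.462
G1 X69.042 Y97.827
G1 X86.407 Y143.648
M5
G0 X286.135 Y97.418
M4 S842
G1 X325.469 Y53.867 F1327
M5
G0 X172.924 Y53.677
M4 S842
G1 X166.501 Y73.444 F1327
G1 X149.687 Y85.660
G1 X128.903 Y85.660
G1 X112.089 Y73.444
G1 X105.666 Y53.677
G1 X112.089 Y33.910
G1 X128.903 Y21.694
G1 X149.687 Y21.694
G1 X166.501 Y33.910
G1 X172.924 Y53.677
M5
G0 X342.694 Y62.540
M4 S842
G1 X363.185 Y34.013 F1327
G1 X334.658 Y13.522
G1 X314.167 Y42.049
G1 X342.694 Y62.540
M5

1 u = 1 mm; y_m = 159.740 − y.

[1] `<path>` closed polygon, #000000→cut S842 F1327: (250.647,90.394) → (253.983,133.709) → (136.826,62.464) → (250.647,90.394) (closed)

[2] `<polygon>` regular polygon, #000000→cut S842 F1327: (86.407,143.648) → (132.228,126.283) → (114.863,80.462) → (69.042,97.827) → (86.407,143.648) (closed)

[3] `<polyline>` line segment, #000000→cut S842 F1327: (286.135,97.418) → (325.469,53.867)

[4] `<circle>` circle, #000000→cut S842 F1327: (172.924,53.677) → (166.501,73.444) → (149.687,85.660) → (128.903,85.660) → (112.089,73.444) → (105.666,53.677) → (112.089,33.910) → (128.903,21.694) → (149.687,21.694) → (166.501,33.910) → (172.924,53.677) (closed)

[5] `<polygon>` regular polygon, #000000→cut S842 F1327: (342.694,62.540) → (363.185,34.013) → (334.658,13.522) → (314.167,42.049) → (342.694,62.540) (closed)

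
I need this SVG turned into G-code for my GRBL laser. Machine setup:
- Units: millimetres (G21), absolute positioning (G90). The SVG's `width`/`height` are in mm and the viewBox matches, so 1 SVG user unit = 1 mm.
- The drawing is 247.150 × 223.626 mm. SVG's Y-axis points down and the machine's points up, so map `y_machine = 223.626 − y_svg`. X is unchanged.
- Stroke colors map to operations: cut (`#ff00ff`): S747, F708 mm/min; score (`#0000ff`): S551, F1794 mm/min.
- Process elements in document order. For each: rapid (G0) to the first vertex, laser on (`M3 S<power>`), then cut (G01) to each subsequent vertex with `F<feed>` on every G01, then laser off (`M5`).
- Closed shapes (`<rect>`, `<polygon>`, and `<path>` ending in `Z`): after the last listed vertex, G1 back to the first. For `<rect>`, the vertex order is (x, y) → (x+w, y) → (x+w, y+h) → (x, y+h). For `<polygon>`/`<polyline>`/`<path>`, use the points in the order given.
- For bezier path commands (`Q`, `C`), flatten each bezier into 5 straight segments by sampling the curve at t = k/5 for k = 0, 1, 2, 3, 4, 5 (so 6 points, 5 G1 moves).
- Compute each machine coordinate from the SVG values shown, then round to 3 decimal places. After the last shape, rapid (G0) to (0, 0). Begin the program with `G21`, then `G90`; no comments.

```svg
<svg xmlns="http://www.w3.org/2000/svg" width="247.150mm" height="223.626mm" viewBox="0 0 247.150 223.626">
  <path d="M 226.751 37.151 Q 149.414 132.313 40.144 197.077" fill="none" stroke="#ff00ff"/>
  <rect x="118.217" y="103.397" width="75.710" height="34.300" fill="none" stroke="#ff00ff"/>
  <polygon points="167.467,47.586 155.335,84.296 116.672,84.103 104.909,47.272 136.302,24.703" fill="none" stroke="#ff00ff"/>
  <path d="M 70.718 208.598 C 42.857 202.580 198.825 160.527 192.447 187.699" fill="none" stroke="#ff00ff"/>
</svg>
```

Since the viewBox matches the mm dimensions, user units are millimetres directly. The only transform is the Y-flip y_m = 223.626 − y_svg.

Shape 1 is a quadratic bezier drawn with `<path>`. Its stroke #ff00ff means cut at S747, F708. After flipping Y the toolpath is (226.751,186.475) → (194.539,149.626) → (159.772,115.209) → (122.451,83.224) → (82.575,53.671) → (40.144,26.549).

Shape 2 is a rectangle drawn with `<rect>`. Its stroke #ff00ff means cut at S747, F708. After flipping Y the toolpath is (118.217,120.229) → (193.927,120.229) → (193.927,85.929) → (118.217,85.929) → (118.217,120.229), returning to the start.

Shape 3 is a regular polygon drawn with `<polygon>`. Its stroke #ff00ff means cut at S747, F708. After flipping Y the toolpath is (167.467,176.040) → (155.335,139.330) → (116.672,139.523) → (104.909,176.354) → (136.302,198.923) → (167.467,176.040), returning to the start.

Shape 4 is a cubic bezier drawn with `<path>`. Its stroke #ff00ff means cut at S747, F708. After flipping Y the toolpath is (70.718,15.028) → (73.291,22.121) → (103.368,32.810) → (144.330,42.042) → (179.562,44.765) → (192.447,35.927).

G21
G90
G0 X226.751 Y186.475
M3 S747
G01 X194.539 Y149.626 F708
G01 X159.772 Y115.209 F708
G01 X122.451 Y83.224 F708
G01 X82.575 Y53.671 F708
G01 X40.144 Y26.549 F708
M5
G0 X118.217 Y120.229
M3 S747
G01 X193.927 Y120.229 F708
G01 X193.927 Y85.929 F708
G01 X118.217 Y85.929 F708
G01 X118.217 Y120.229 F708
M5
G0 X167.467 Y176.040
M3 S747
G01 X155.335 Y139.330 F708
G01 X116.672 Y139.523 F708
G01 X104.909 Y176.354 F708
G01 X136.302 Y198.923 F708
G01 X167.467 Y176.040 F708
M5
G0 X70.718 Y15.028
M3 S747
G01 X73.291 Y22.121 F708
G01 X103.368 Y32.810 F708
G01 X144.330 Y42.042 F708
G01 X179.562 Y44.765 F708
G01 X192.447 Y35.927 F708
M5
G0 X0.000 Y0.000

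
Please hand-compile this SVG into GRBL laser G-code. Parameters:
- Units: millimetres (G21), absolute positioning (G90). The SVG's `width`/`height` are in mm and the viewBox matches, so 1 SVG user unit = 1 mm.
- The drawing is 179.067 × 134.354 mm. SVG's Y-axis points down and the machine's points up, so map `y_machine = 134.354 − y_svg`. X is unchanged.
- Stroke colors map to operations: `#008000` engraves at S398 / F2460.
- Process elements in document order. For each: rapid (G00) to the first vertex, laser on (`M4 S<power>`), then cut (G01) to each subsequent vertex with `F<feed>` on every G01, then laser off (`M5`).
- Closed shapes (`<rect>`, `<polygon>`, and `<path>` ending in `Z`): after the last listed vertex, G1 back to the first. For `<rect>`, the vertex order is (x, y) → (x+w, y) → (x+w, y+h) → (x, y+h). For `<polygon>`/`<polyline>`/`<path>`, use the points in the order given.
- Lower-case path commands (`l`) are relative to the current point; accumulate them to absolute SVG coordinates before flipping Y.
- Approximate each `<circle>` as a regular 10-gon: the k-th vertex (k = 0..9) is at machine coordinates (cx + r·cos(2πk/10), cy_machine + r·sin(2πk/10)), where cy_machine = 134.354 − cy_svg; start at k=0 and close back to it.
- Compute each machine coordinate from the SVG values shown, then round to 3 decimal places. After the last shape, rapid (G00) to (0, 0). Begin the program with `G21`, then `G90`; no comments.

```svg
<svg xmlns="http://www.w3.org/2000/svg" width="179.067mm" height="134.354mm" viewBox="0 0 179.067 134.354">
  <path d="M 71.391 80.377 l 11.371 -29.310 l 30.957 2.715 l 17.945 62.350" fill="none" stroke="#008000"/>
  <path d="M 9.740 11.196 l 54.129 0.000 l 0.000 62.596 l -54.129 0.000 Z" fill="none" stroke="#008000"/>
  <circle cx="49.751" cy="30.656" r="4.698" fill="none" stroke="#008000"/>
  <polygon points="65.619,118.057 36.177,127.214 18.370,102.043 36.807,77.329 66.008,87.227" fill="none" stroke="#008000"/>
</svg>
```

1 u = 1 mm; y_m = 134.354 − y.

[1] `<path>` open polyline, #008000→engrave S398 F2460: (71.391,53.977) → (82.762,83.287) → (113.719,80.572) → (131.664,18.222)

[2] `<path>` rectangle, #008000→engrave S398 F2460: (9.740,123.158) → (63.869,123.158) → (63.869,60.562) → (9.740,60.562) → (9.740,123.158) (closed)

[3] `<circle>` circle, #008000→engrave S398 F2460: (54.449,103.698) → (53.552,106.459) → (51.203,108.166) → (48.299,108.166) → (45.950,106.459) → (45.053,103.698) → (45.950,100.937) → (48.299,99.230) → (51.203,99.230) → (53.552,100.937) → (54.449,103.698) (closed)

[4] `<polygon>` regular polygon, #008000→engrave S398 F2460: (65.619,16.297) → (36.177,7.140) → (18.370,32.311) → (36.807,57.025) → (66.008,47.127) → (65.619,16.297) (closed)

G21
G90
G00 X71.391 Y53.977
M4 S398
G01 X82.762 Y83.287 F2460
G01 X113.719 Y80.572 F2460
G01 X131.664 Y18.222 F2460
M5
G00 X9.740 Y123.158
M4 S398
G01 X63.869 Y123.158 F2460
G01 X63.869 Y60.562 F2460
G01 X9.740 Y60.562 F2460
G01 X9.740 Y123.158 F2460
M5
G00 X54.449 Y103.698
M4 S398
G01 X53.552 Y106.459 F2460
G01 X51.203 Y108.166 F2460
G01 X48.299 Y108.166 F2460
G01 X45.950 Y106.459 F2460
G01 X45.053 Y103.698 F2460
G01 X45.950 Y100.937 F2460
G01 X48.299 Y99.230 F2460
G01 X51.203 Y99.230 F2460
G01 X53.552 Y100.937 F2460
G01 X54.449 Y103.698 F2460
M5
G00 X65.619 Y16.297
M4 S398
G01 X36.177 Y7.140 F2460
G01 X18.370 Y32.311 F2460
G01 X36.807 Y57.025 F2460
G01 X66.008 Y47.127 F2460
G01 X65.619 Y16.297 F2460
M5
G00 X0.000 Y0.000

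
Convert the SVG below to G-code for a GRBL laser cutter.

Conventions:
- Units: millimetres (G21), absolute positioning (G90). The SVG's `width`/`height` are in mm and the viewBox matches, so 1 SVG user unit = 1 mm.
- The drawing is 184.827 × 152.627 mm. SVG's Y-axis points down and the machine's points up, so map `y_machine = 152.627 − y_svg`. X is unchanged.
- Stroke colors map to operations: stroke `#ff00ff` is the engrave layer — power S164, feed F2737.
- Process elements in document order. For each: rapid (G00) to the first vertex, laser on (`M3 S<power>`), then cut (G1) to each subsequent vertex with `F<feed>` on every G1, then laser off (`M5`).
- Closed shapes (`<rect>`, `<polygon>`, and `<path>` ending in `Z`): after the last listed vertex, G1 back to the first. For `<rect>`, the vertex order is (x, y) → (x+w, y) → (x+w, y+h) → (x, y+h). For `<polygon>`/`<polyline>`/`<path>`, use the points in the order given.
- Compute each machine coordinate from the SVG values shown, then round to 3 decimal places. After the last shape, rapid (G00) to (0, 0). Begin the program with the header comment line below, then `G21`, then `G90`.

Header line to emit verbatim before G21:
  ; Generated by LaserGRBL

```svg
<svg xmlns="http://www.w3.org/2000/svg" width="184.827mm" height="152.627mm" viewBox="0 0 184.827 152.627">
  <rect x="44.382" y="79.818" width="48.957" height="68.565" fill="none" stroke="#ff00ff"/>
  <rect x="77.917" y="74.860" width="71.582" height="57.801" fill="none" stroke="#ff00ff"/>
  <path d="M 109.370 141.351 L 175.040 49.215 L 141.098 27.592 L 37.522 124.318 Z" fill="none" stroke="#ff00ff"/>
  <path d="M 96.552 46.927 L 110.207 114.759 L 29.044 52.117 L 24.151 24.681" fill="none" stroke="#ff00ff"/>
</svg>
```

1 u = 1 mm; y_m = 152.627 − y.

[1] `<rect>` rectangle, #ff00ff→engrave S164 F2737: (44.382,72.809) → (93.339,72.809) → (93.339,4.244) → (44.382,4.244) → (44.382,72.809) (closed)

[2] `<rect>` rectangle, #ff00ff→engrave S164 F2737: (77.917,77.767) → (149.499,77.767) → (149.499,19.966) → (77.917,19.966) → (77.917,77.767) (closed)

[3] `<path>` closed polygon, #ff00ff→engrave S164 F2737: (109.370,11.276) → (175.040,103.412) → (141.098,125.035) → (37.522,28.309) → (109.370,11.276) (closed)

[4] `<path>` open polyline, #ff00ff→engrave S164 F2737: (96.552,105.700) → (110.207,37.868) → (29.044,100.510) → (24.151,127.946)

; Generated by LaserGRBL
G21
G90
G00 X44.382 Y72.809
M3 S164
G1 X93.339 Y72.809 F2737
G1 X93.339 Y4.244 F2737
G1 X44.382 Y4.244 F2737
G1 X44.382 Y72.809 F2737
M5
G00 X77.917 Y77.767
M3 S164
G1 X149.499 Y77.767 F2737
G1 X149.499 Y19.966 F2737
G1 X77.917 Y19.966 F2737
G1 X77.917 Y77.767 F2737
M5
G00 X109.370 Y11.276
M3 S164
G1 X175.040 Y103.412 F2737
G1 X141.098 Y125.035 F2737
G1 X37.522 Y28.309 F2737
G1 X109.370 Y11.276 F2737
M5
G00 X96.552 Y105.700
M3 S164
G1 X110.207 Y37.868 F2737
G1 X29.044 Y100.510 F2737
G1 X24.151 Y127.946 F2737
M5
G00 X0.000 Y0.000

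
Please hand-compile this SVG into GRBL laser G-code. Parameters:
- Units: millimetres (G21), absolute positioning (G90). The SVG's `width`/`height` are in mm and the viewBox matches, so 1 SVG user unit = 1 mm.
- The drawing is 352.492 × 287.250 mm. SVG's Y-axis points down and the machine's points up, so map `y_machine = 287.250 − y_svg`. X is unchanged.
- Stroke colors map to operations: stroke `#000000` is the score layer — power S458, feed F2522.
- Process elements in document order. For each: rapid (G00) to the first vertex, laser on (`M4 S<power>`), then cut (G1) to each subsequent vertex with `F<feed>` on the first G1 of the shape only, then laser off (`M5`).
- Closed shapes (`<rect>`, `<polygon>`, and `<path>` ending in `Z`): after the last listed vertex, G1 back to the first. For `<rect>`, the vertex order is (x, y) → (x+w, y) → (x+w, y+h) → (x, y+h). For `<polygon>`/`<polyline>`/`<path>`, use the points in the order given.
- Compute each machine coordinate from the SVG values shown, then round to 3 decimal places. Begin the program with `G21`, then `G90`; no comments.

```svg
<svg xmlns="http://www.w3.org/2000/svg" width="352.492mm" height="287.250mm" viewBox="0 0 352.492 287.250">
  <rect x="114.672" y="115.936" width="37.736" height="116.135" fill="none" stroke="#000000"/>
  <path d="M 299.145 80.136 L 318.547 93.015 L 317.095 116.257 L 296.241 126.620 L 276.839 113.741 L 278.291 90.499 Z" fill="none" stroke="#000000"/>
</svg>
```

1 u = 1 mm; y_m = 287.250 − y.

[1] `<rect>` rectangle, #000000→score S458 F2522: (114.672,171.314) → (152.408,171.314) → (152.408,55.179) → (114.672,55.179) → (114.672,171.314) (closed)

[2] `<path>` regular polygon, #000000→score S458 F2522: (299.145,207.114) → (318.547,194.235) → (317.095,170.993) → (296.241,160.630) → (276.839,173.509) → (278.291,196.751) → (299.145,207.114) (closed)

G21
G90
G00 X114.672 Y171.314
M4 S458
G1 X152.408 Y171.314 F2522
G1 X152.408 Y55.179
G1 X114.672 Y55.179
G1 X114.672 Y171.314
M5
G00 X299.145 Y207.114
M4 S458
G1 X318.547 Y194.235 F2522
G1 X317.095 Y170.993
G1 X296.241 Y160.630
G1 X276.839 Y173.509
G1 X278.291 Y196.751
G1 X299.145 Y207.114
M5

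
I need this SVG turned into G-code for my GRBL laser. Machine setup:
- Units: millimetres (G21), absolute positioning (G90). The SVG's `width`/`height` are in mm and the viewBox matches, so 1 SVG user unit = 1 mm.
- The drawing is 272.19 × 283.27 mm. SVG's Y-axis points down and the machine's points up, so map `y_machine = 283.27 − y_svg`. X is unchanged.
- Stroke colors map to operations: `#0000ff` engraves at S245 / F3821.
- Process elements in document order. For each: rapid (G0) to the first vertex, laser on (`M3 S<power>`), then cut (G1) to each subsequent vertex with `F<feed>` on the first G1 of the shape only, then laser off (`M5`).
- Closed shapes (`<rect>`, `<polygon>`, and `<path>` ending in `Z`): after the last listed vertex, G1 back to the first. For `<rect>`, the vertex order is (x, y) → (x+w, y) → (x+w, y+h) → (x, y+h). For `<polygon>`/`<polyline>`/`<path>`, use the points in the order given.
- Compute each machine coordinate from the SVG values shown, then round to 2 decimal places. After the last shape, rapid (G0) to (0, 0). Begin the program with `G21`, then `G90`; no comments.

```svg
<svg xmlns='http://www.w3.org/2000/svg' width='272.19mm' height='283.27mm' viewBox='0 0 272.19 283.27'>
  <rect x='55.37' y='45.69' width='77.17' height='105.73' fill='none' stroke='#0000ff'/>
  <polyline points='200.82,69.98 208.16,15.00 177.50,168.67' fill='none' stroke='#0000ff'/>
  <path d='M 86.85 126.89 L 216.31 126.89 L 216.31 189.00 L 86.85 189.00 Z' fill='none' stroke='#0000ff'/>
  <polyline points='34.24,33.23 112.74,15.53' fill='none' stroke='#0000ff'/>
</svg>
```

Since the viewBox matches the mm dimensions, user units are millimetres directly. The only transform is the Y-flip y_m = 283.27 − y_svg.

Shape 1 is a rectangle drawn with `<rect>`. Its stroke #0000ff means engrave at S245, F3821. After flipping Y the toolpath is (55.37,237.58) → (132.54,237.58) → (132.54,131.85) → (55.37,131.85) → (55.37,237.58), returning to the start.

Shape 2 is a open polyline drawn with `<polyline>`. Its stroke #0000ff means engrave at S245, F3821. After flipping Y the toolpath is (200.82,213.29) → (208.16,268.27) → (177.50,114.60).

Shape 3 is a rectangle drawn with `<path>`. Its stroke #0000ff means engrave at S245, F3821. After flipping Y the toolpath is (86.85,156.38) → (216.31,156.38) → (216.31,94.27) → (86.85,94.27) → (86.85,156.38), returning to the start.

Shape 4 is a line segment drawn with `<polyline>`. Its stroke #0000ff means engrave at S245, F3821. After flipping Y the toolpath is (34.24,250.04) → (112.74,267.74).

G21
G90
G0 X55.37 Y237.58
M3 S245
G1 X132.54 Y237.58 F3821
G1 X132.54 Y131.85
G1 X55.37 Y131.85
G1 X55.37 Y237.58
M5
G0 X200.82 Y213.29
M3 S245
G1 X208.16 Y268.27 F3821
G1 X177.50 Y114.60
M5
G0 X86.85 Y156.38
M3 S245
G1 X216.31 Y156.38 F3821
G1 X216.31 Y94.27
G1 X86.85 Y94.27
G1 X86.85 Y156.38
M5
G0 X34.24 Y250.04
M3 S245
G1 X112.74 Y267.74 F3821
M5
G0 X0.00 Y0.00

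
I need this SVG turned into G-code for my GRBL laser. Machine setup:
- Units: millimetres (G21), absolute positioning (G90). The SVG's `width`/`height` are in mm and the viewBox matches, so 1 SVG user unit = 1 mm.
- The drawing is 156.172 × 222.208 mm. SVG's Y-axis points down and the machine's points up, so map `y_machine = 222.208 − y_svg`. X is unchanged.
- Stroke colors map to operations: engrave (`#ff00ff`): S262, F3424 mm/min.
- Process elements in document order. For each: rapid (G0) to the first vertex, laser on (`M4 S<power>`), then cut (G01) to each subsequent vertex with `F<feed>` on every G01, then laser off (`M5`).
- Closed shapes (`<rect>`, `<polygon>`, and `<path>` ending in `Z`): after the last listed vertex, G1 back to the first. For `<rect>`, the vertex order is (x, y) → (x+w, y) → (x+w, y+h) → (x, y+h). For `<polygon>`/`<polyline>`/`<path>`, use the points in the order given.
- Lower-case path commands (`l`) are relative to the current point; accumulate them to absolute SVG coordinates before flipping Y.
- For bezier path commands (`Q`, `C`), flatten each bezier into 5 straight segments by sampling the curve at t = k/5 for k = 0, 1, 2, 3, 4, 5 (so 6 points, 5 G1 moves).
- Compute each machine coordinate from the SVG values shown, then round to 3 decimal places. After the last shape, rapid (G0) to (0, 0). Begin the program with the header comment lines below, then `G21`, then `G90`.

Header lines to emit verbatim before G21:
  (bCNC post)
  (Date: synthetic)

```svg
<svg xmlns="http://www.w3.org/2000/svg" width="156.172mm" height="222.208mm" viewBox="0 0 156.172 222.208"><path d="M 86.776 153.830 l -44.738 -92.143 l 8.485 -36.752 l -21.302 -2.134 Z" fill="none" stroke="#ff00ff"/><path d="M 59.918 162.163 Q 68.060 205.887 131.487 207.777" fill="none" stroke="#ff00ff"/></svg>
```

1 u = 1 mm; y_m = 222.208 − y.

[1] `<path>` closed polygon, #ff00ff→engrave S262 F3424: (86.776,68.378) → (42.038,160.521) → (50.523,197.273) → (29.221,199.407) → (86.776,68.378) (closed)

[2] `<path>` quadratic bezier, #ff00ff→engrave S262 F3424: (59.918,60.045) → (65.386,44.229) → (75.277,31.759) → (89.591,22.636) → (108.328,16.860) → (131.487,14.431)

(bCNC post)
(Date: synthetic)
G21
G90
G0 X86.776 Y68.378
M4 S262
G01 X42.038 Y160.521 F3424
G01 X50.523 Y197.273 F3424
G01 X29.221 Y199.407 F3424
G01 X86.776 Y68.378 F3424
M5
G0 X59.918 Y60.045
M4 S262
G01 X65.386 Y44.229 F3424
G01 X75.277 Y31.759 F3424
G01 X89.591 Y22.636 F3424
G01 X108.328 Y16.860 F3424
G01 X131.487 Y14.431 F3424
M5
G0 X0.000 Y0.000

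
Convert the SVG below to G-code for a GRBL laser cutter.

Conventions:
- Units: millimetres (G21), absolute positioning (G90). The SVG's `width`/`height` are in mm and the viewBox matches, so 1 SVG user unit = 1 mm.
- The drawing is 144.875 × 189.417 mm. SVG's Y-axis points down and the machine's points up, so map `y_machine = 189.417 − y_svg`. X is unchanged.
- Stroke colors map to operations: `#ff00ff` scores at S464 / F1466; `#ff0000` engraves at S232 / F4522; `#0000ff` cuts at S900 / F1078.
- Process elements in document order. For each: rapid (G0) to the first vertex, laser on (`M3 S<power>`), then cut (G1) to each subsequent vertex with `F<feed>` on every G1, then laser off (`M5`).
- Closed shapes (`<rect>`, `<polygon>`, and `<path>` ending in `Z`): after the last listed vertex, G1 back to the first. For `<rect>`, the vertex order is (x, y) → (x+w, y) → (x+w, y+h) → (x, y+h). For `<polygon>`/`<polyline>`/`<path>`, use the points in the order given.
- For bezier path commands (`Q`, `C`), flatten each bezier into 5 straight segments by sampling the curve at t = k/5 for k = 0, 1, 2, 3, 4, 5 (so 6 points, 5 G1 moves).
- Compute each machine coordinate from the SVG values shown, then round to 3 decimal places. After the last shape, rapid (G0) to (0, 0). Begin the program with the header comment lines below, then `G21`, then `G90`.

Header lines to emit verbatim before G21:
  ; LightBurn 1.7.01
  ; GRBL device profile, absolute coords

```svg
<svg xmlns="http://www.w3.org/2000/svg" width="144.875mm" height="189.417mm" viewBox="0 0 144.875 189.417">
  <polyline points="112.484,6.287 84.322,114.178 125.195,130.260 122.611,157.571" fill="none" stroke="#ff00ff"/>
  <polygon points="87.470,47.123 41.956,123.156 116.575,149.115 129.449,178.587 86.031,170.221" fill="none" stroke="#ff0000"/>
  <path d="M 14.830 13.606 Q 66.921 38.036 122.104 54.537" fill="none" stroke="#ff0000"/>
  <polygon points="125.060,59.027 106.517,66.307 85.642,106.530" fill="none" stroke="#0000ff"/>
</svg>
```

; LightBurn 1.7.01
; GRBL device profile, absolute coords
G21
G90
G0 X112.484 Y183.130
M3 S464
G1 X84.322 Y75.239 F1466
G1 X125.195 Y59.157 F1466
G1 X122.611 Y31.846 F1466
M5
G0 X87.470 Y142.294
M3 S232
G1 X41.956 Y66.261 F4522
G1 X116.575 Y40.302 F4522
G1 X129.449 Y10.830 F4522
G1 X86.031 Y19.196 F4522
G1 X87.470 Y142.294 F4522
M5
G0 X14.830 Y175.811
M3 S232
G1 X35.790 Y166.356 F4522
G1 X56.998 Y157.536 F4522
G1 X78.452 Y149.349 F4522
G1 X100.154 Y141.798 F4522
G1 X122.104 Y134.880 F4522
M5
G0 X125.060 Y130.390
M3 S900
G1 X106.517 Y123.110 F1078
G1 X85.642 Y82.887 F1078
G1 X125.060 Y130.390 F1078
M5
G0 X0.000 Y0.000

1 u = 1 mm; y_m = 189.417 − y.

[1] `<polyline>` open polyline, #ff00ff→score S464 F1466: (112.484,183.130) → (84.322,75.239) → (125.195,59.157) → (122.611,31.846)

[2] `<polygon>` closed polygon, #ff0000→engrave S232 F4522: (87.470,142.294) → (41.956,66.261) → (116.575,40.302) → (129.449,10.830) → (86.031,19.196) → (87.470,142.294) (closed)

[3] `<path>` quadratic bezier, #ff0000→engrave S232 F4522: (14.830,175.811) → (35.790,166.356) → (56.998,157.536) → (78.452,149.349) → (100.154,141.798) → (122.104,134.880)

[4] `<polygon>` closed polygon, #0000ff→cut S900 F1078: (125.060,130.390) → (106.517,123.110) → (85.642,82.887) → (125.060,130.390) (closed)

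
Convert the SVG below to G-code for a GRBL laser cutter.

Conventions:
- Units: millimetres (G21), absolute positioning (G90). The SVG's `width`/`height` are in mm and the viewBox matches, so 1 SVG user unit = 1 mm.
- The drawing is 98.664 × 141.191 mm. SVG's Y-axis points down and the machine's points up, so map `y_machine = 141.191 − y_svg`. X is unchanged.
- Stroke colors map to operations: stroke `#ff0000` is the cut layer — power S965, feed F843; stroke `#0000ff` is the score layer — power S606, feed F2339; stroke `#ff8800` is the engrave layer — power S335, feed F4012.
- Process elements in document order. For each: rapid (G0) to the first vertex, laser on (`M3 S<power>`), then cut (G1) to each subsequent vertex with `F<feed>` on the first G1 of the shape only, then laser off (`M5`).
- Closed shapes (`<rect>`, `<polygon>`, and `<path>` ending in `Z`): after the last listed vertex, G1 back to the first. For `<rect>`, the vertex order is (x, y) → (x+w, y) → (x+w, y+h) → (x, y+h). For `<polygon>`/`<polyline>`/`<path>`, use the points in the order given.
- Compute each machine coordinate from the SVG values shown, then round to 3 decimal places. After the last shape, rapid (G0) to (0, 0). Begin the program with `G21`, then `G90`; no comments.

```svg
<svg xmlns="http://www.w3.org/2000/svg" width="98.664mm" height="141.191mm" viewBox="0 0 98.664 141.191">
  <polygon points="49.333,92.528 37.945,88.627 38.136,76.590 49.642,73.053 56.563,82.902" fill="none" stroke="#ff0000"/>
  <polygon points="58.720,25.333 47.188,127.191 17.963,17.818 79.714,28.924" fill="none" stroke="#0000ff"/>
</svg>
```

G21
G90
G0 X49.333 Y48.663
M3 S965
G1 X37.945 Y52.564 F843
G1 X38.136 Y64.601
G1 X49.642 Y68.138
G1 X56.563 Y58.289
G1 X49.333 Y48.663
M5
G0 X58.720 Y115.858
M3 S606
G1 X47.188 Y14.000 F2339
G1 X17.963 Y123.373
G1 X79.714 Y112.267
G1 X58.720 Y115.858
M5
G0 X0.000 Y0.000

viewBox `0 0 98.664 141.191` with mm width/height → 1 unit = 1 mm. Flip: y_m = 141.191 − y_svg.

**Shape 1** — `<polygon>` regular polygon, stroke `#ff0000` → cut (S965, F843). Machine vertices: (49.333,48.663) → (37.945,52.564) → (38.136,64.601) → (49.642,68.138) → (56.563,58.289) → (49.333,48.663). Closed: final G1 returns to the first vertex.

**Shape 2** — `<polygon>` closed polygon, stroke `#0000ff` → score (S606, F2339). Machine vertices: (58.720,115.858) → (47.188,14.000) → (17.963,123.373) → (79.714,112.267) → (58.720,115.858). Closed: final G1 returns to the first vertex.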